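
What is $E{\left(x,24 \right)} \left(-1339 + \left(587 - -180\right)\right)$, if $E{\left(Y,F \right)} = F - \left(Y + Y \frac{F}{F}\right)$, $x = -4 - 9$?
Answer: $-28600$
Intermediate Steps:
$x = -13$
$E{\left(Y,F \right)} = F - 2 Y$ ($E{\left(Y,F \right)} = F - \left(Y + Y 1\right) = F - \left(Y + Y\right) = F - 2 Y$)
$E{\left(x,24 \right)} \left(-1339 + \left(587 - -180\right)\right) = \left(24 - -26\right) \left(-1339 + \left(587 - -180\right)\right) = \left(24 + 26\right) \left(-1339 + \left(587 + 180\right)\right) = 50 \left(-1339 + 767\right) = 50 \left(-572\right) = -28600$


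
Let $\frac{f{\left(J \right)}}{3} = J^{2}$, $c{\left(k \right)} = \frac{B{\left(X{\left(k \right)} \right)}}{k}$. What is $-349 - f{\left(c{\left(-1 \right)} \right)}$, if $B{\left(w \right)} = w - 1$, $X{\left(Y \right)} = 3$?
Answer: $-361$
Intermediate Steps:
$B{\left(w \right)} = -1 + w$
$c{\left(k \right)} = \frac{2}{k}$ ($c{\left(k \right)} = \frac{-1 + 3}{k} = \frac{2}{k}$)
$f{\left(J \right)} = 3 J^{2}$
$-349 - f{\left(c{\left(-1 \right)} \right)} = -349 - 3 \left(\frac{2}{-1}\right)^{2} = -349 - 3 \left(2 \left(-1\right)\right)^{2} = -349 - 3 \left(-2\right)^{2} = -349 - 3 \cdot 4 = -349 - 12 = -361$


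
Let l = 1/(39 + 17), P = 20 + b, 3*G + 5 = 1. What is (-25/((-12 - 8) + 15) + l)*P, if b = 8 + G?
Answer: 2810/21 ≈ 133.81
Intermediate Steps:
G = -4/3 (G = -5/3 + (1/3)*1 = -5/3 + 1/3 = -4/3 ≈ -1.3333)
b = 20/3 (b = 8 - 4/3 = 20/3 ≈ 6.6667)
P = 80/3 (P = 20 + 20/3 = 80/3 ≈ 26.667)
l = 1/56 ≈ 0.017857
(-25/((-12 - 8) + 15) + l)*P = (-25/((-12 - 8) + 15) + 1/56)*(80/3) = (-25/(-20 + 15) + 1/56)*(80/3) = (-25/(-5) + 1/56)*(80/3) = (-25*(-1/5) + 1/56)*(80/3) = (5 + 1/56)*(80/3) = (281/56)*(80/3) = 2810/21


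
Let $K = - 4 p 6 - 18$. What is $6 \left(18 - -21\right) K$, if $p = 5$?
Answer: $-32292$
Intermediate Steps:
$K = -138$ ($K = \left(-4\right) 5 \cdot 6 - 18 = \left(-20\right) 6 - 18 = -120 - 18 = -138$)
$6 \left(18 - -21\right) K = 6 \left(18 - -21\right) \left(-138\right) = 6 \left(18 + 21\right) \left(-138\right) = 6 \cdot 39 \left(-138\right) = 234 \left(-138\right) = -32292$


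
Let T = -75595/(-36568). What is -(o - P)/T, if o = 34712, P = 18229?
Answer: -602750344/75595 ≈ -7973.4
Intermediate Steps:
T = 75595/36568 (T = -75595*(-1/36568) = 75595/36568 ≈ 2.0672)
-(o - P)/T = -(34712 - 1*18229)/75595/36568 = -(34712 - 18229)*36568/75595 = -16483*36568/75595 = -1*602750344/75595 = -602750344/75595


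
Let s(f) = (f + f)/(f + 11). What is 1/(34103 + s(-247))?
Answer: 118/4024401 ≈ 2.9321e-5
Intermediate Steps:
s(f) = 2*f/(11 + f) (s(f) = (2*f)/(11 + f) = 2*f/(11 + f))
1/(34103 + s(-247)) = 1/(34103 + 2*(-247)/(11 - 247)) = 1/(34103 + 2*(-247)/(-236)) = 1/(34103 + 2*(-247)*(-1/236)) = 1/(34103 + 247/118) = 1/(4024401/118) = 118/4024401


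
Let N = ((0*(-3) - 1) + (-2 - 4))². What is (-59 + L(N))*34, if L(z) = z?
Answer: -340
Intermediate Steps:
N = 49 (N = ((0 - 1) - 6)² = (-1 - 6)² = (-7)² = 49)
(-59 + L(N))*34 = (-59 + 49)*34 = -10*34 = -340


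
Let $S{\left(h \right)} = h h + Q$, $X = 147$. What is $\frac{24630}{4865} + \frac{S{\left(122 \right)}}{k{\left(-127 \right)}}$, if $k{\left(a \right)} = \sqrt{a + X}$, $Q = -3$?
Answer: $\frac{4926}{973} + \frac{14881 \sqrt{5}}{10} \approx 3332.6$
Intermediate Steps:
$S{\left(h \right)} = -3 + h^{2}$ ($S{\left(h \right)} = h h - 3 = h^{2} - 3 = -3 + h^{2}$)
$k{\left(a \right)} = \sqrt{147 + a}$ ($k{\left(a \right)} = \sqrt{a + 147} = \sqrt{147 + a}$)
$\frac{24630}{4865} + \frac{S{\left(122 \right)}}{k{\left(-127 \right)}} = \frac{24630}{4865} + \frac{-3 + 122^{2}}{\sqrt{147 - 127}} = 24630 \cdot \frac{1}{4865} + \frac{-3 + 14884}{\sqrt{20}} = \frac{4926}{973} + \frac{14881}{2 \sqrt{5}} = \frac{4926}{973} + 14881 \frac{\sqrt{5}}{10} = \frac{4926}{973} + \frac{14881 \sqrt{5}}{10}$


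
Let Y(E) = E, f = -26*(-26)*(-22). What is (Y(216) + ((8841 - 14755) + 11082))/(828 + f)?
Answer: -1346/3511 ≈ -0.38337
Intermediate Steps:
f = -14872 (f = 676*(-22) = -14872)
(Y(216) + ((8841 - 14755) + 11082))/(828 + f) = (216 + ((8841 - 14755) + 11082))/(828 - 14872) = (216 + (-5914 + 11082))/(-14044) = (216 + 5168)*(-1/14044) = 5384*(-1/14044) = -1346/3511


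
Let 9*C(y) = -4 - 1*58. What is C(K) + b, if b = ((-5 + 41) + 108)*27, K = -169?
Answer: 34930/9 ≈ 3881.1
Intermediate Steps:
b = 3888 (b = (36 + 108)*27 = 144*27 = 3888)
C(y) = -62/9 (C(y) = (-4 - 1*58)/9 = (-4 - 58)/9 = (⅑)*(-62) = -62/9)
C(K) + b = -62/9 + 3888 = 34930/9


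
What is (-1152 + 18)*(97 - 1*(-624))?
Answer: -817614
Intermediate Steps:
(-1152 + 18)*(97 - 1*(-624)) = -1134*(97 + 624) = -1134*721 = -817614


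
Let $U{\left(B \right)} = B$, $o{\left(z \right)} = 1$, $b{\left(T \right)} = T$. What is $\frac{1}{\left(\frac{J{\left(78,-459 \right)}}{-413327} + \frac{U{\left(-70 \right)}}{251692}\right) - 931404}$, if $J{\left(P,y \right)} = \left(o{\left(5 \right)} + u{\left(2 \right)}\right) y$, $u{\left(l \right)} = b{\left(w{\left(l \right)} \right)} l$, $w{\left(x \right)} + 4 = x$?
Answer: $- \frac{7430792806}{6921070169501965} \approx -1.0736 \cdot 10^{-6}$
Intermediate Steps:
$w{\left(x \right)} = -4 + x$
$u{\left(l \right)} = l \left(-4 + l\right)$ ($u{\left(l \right)} = \left(-4 + l\right) l = l \left(-4 + l\right)$)
$J{\left(P,y \right)} = - 3 y$ ($J{\left(P,y \right)} = \left(1 + 2 \left(-4 + 2\right)\right) y = \left(1 + 2 \left(-2\right)\right) y = \left(1 - 4\right) y = - 3 y$)
$\frac{1}{\left(\frac{J{\left(78,-459 \right)}}{-413327} + \frac{U{\left(-70 \right)}}{251692}\right) - 931404} = \frac{1}{\left(\frac{\left(-3\right) \left(-459\right)}{-413327} - \frac{70}{251692}\right) - 931404} = \frac{1}{\left(1377 \left(- \frac{1}{413327}\right) - \frac{5}{17978}\right) - 931404} = \frac{1}{\left(- \frac{1377}{413327} - \frac{5}{17978}\right) - 931404} = \frac{1}{- \frac{26822341}{7430792806} - 931404} = \frac{1}{- \frac{6921070169501965}{7430792806}} = - \frac{7430792806}{6921070169501965}$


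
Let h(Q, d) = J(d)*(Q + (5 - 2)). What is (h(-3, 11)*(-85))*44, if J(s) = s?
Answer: 0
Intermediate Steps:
h(Q, d) = d*(3 + Q) (h(Q, d) = d*(Q + (5 - 2)) = d*(Q + 3) = d*(3 + Q))
(h(-3, 11)*(-85))*44 = ((11*(3 - 3))*(-85))*44 = ((11*0)*(-85))*44 = (0*(-85))*44 = 0*44 = 0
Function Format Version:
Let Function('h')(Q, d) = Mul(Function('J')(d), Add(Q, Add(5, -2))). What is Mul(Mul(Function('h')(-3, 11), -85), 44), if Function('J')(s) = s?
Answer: 0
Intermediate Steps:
Function('h')(Q, d) = Mul(d, Add(3, Q)) (Function('h')(Q, d) = Mul(d, Add(Q, Add(5, -2))) = Mul(d, Add(Q, 3)) = Mul(d, Add(3, Q)))
Mul(Mul(Function('h')(-3, 11), -85), 44) = Mul(Mul(Mul(11, Add(3, -3)), -85), 44) = Mul(Mul(Mul(11, 0), -85), 44) = Mul(Mul(0, -85), 44) = Mul(0, 44) = 0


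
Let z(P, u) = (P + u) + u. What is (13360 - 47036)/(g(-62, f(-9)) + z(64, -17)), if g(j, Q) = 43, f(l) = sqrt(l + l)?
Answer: -33676/73 ≈ -461.31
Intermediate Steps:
f(l) = sqrt(2)*sqrt(l) (f(l) = sqrt(2*l) = sqrt(2)*sqrt(l))
z(P, u) = P + 2*u
(13360 - 47036)/(g(-62, f(-9)) + z(64, -17)) = (13360 - 47036)/(43 + (64 + 2*(-17))) = -33676/(43 + (64 - 34)) = -33676/(43 + 30) = -33676/73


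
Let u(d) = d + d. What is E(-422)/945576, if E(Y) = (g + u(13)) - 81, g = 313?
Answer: 43/157596 ≈ 0.00027285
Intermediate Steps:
u(d) = 2*d
E(Y) = 258 (E(Y) = (313 + 2*13) - 81 = (313 + 26) - 81 = 339 - 81 = 258)
E(-422)/945576 = 258/945576 = 258*(1/945576) = 43/157596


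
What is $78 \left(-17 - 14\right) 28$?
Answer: $-67704$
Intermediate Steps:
$78 \left(-17 - 14\right) 28 = 78 \left(-31\right) 28 = \left(-2418\right) 28 = -67704$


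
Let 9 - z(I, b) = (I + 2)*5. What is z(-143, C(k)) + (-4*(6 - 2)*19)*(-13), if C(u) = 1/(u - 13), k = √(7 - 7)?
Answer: 4666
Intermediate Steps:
k = 0 (k = √0 = 0)
C(u) = 1/(-13 + u)
z(I, b) = -1 - 5*I (z(I, b) = 9 - (I + 2)*5 = 9 - (2 + I)*5 = 9 - (10 + 5*I) = 9 + (-10 - 5*I) = -1 - 5*I)
z(-143, C(k)) + (-4*(6 - 2)*19)*(-13) = (-1 - 5*(-143)) + (-4*(6 - 2)*19)*(-13) = (-1 + 715) + (-4*4*19)*(-13) = 714 - 16*19*(-13) = 714 - 304*(-13) = 714 + 3952 = 4666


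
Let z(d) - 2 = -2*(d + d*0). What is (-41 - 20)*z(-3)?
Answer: -488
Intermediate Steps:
z(d) = 2 - 2*d (z(d) = 2 - 2*(d + d*0) = 2 - 2*(d + 0) = 2 - 2*d)
(-41 - 20)*z(-3) = (-41 - 20)*(2 - 2*(-3)) = -61*(2 + 6) = -61*8 = -488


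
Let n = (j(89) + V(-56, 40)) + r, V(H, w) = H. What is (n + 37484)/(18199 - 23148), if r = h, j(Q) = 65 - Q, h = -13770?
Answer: -234/49 ≈ -4.7755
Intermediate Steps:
r = -13770
n = -13850 (n = ((65 - 1*89) - 56) - 13770 = ((65 - 89) - 56) - 13770 = (-24 - 56) - 13770 = -80 - 13770 = -13850)
(n + 37484)/(18199 - 23148) = (-13850 + 37484)/(18199 - 23148) = 23634/(-4949) = 23634*(-1/4949) = -234/49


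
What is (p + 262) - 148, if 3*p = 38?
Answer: 380/3 ≈ 126.67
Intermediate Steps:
p = 38/3 (p = (⅓)*38 = 38/3 ≈ 12.667)
(p + 262) - 148 = (38/3 + 262) - 148 = 824/3 - 148 = 380/3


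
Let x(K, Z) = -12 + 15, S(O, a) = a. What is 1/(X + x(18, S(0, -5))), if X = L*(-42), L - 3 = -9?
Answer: 1/255 ≈ 0.0039216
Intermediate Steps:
L = -6 (L = 3 - 9 = -6)
x(K, Z) = 3
X = 252 (X = -6*(-42) = 252)
1/(X + x(18, S(0, -5))) = 1/(252 + 3) = 1/255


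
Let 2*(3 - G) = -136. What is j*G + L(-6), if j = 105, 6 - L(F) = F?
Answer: 7467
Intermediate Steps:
G = 71 (G = 3 - 1/2*(-136) = 3 + 68 = 71)
L(F) = 6 - F
j*G + L(-6) = 105*71 + (6 - 1*(-6)) = 7455 + (6 + 6) = 7455 + 12 = 7467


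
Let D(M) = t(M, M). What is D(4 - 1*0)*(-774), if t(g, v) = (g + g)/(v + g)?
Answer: -774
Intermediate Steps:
t(g, v) = 2*g/(g + v) (t(g, v) = (2*g)/(g + v) = 2*g/(g + v))
D(M) = 1 (D(M) = 2*M/(M + M) = 2*M/((2*M)) = 2*M*(1/(2*M)) = 1)
D(4 - 1*0)*(-774) = 1*(-774) = -774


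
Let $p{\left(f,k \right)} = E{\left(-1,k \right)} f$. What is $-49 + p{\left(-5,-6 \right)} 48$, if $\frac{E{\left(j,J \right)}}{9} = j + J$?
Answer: $15071$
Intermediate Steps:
$E{\left(j,J \right)} = 9 J + 9 j$ ($E{\left(j,J \right)} = 9 \left(j + J\right) = 9 \left(J + j\right) = 9 J + 9 j$)
$p{\left(f,k \right)} = f \left(-9 + 9 k\right)$ ($p{\left(f,k \right)} = \left(9 k + 9 \left(-1\right)\right) f = \left(9 k - 9\right) f = \left(-9 + 9 k\right) f = f \left(-9 + 9 k\right)$)
$-49 + p{\left(-5,-6 \right)} 48 = -49 + 9 \left(-5\right) \left(-1 - 6\right) 48 = -49 + 9 \left(-5\right) \left(-7\right) 48 = -49 + 315 \cdot 48 = -49 + 15120 = 15071$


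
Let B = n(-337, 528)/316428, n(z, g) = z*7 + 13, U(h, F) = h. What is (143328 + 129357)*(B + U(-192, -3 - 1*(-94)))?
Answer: -394461719085/7534 ≈ -5.2358e+7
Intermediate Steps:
n(z, g) = 13 + 7*z (n(z, g) = 7*z + 13 = 13 + 7*z)
B = -391/52738 (B = (13 + 7*(-337))/316428 = (13 - 2359)*(1/316428) = -2346*1/316428 = -391/52738 ≈ -0.0074140)
(143328 + 129357)*(B + U(-192, -3 - 1*(-94))) = (143328 + 129357)*(-391/52738 - 192) = 272685*(-10126087/52738) = -394461719085/7534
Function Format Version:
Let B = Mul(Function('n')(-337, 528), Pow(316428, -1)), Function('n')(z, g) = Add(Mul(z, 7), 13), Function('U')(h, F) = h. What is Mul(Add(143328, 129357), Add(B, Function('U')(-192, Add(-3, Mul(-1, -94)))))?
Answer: Rational(-394461719085, 7534) ≈ -5.2358e+7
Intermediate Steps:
Function('n')(z, g) = Add(13, Mul(7, z)) (Function('n')(z, g) = Add(Mul(7, z), 13) = Add(13, Mul(7, z)))
B = Rational(-391, 52738) (B = Mul(Add(13, Mul(7, -337)), Pow(316428, -1)) = Mul(Add(13, -2359), Rational(1, 316428)) = Mul(-2346, Rational(1, 316428)) = Rational(-391, 52738) ≈ -0.0074140)
Mul(Add(143328, 129357), Add(B, Function('U')(-192, Add(-3, Mul(-1, -94))))) = Mul(Add(143328, 129357), Add(Rational(-391, 52738), -192)) = Mul(272685, Rational(-10126087, 52738)) = Rational(-394461719085, 7534)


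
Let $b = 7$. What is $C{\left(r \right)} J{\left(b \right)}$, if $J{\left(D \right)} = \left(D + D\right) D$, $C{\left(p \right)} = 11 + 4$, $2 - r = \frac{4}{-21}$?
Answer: $1470$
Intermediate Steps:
$r = \frac{46}{21}$ ($r = 2 - \frac{4}{-21} = 2 - 4 \left(- \frac{1}{21}\right) = 2 - - \frac{4}{21} = 2 + \frac{4}{21} = \frac{46}{21} \approx 2.1905$)
$C{\left(p \right)} = 15$
$J{\left(D \right)} = 2 D^{2}$ ($J{\left(D \right)} = 2 D D = 2 D^{2}$)
$C{\left(r \right)} J{\left(b \right)} = 15 \cdot 2 \cdot 7^{2} = 15 \cdot 2 \cdot 49 = 15 \cdot 98 = 1470$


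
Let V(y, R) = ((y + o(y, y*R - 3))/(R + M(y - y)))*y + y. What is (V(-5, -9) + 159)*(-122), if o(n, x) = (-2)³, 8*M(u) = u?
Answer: -161162/9 ≈ -17907.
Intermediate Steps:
M(u) = u/8
o(n, x) = -8
V(y, R) = y + y*(-8 + y)/R (V(y, R) = ((y - 8)/(R + (y - y)/8))*y + y = ((-8 + y)/(R + (⅛)*0))*y + y = ((-8 + y)/(R + 0))*y + y = ((-8 + y)/R)*y + y = y*(-8 + y)/R + y = y + y*(-8 + y)/R)
(V(-5, -9) + 159)*(-122) = (-5*(-8 - 9 - 5)/(-9) + 159)*(-122) = (-5*(-⅑)*(-22) + 159)*(-122) = (-110/9 + 159)*(-122) = (1321/9)*(-122) = -161162/9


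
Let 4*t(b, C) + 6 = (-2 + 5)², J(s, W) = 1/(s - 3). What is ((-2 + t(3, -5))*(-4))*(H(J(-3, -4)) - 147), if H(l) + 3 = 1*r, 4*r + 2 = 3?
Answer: -2995/4 ≈ -748.75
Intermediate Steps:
r = ¼ (r = -½ + (¼)*3 = -½ + ¾ = ¼ ≈ 0.25000)
J(s, W) = 1/(-3 + s)
t(b, C) = ¾ (t(b, C) = -3/2 + (-2 + 5)²/4 = -3/2 + (¼)*3² = -3/2 + (¼)*9 = -3/2 + 9/4 = ¾)
H(l) = -11/4 (H(l) = -3 + 1*(¼) = -3 + ¼ = -11/4)
((-2 + t(3, -5))*(-4))*(H(J(-3, -4)) - 147) = ((-2 + ¾)*(-4))*(-11/4 - 147) = -5/4*(-4)*(-599/4) = 5*(-599/4) = -2995/4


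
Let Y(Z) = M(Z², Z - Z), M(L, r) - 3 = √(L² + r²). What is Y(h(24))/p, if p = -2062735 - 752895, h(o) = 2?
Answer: -7/2815630 ≈ -2.4861e-6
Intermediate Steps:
M(L, r) = 3 + √(L² + r²)
Y(Z) = 3 + √(Z⁴) (Y(Z) = 3 + √((Z²)² + (Z - Z)²) = 3 + √(Z⁴ + 0²) = 3 + √(Z⁴ + 0) = 3 + √(Z⁴))
p = -2815630
Y(h(24))/p = (3 + √(2⁴))/(-2815630) = (3 + √16)*(-1/2815630) = (3 + 4)*(-1/2815630) = 7*(-1/2815630) = -7/2815630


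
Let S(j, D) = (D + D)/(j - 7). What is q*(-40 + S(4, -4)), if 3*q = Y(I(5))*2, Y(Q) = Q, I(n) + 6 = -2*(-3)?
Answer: 0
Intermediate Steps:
I(n) = 0 (I(n) = -6 - 2*(-3) = -6 + 6 = 0)
q = 0 (q = (0*2)/3 = (⅓)*0 = 0)
S(j, D) = 2*D/(-7 + j) (S(j, D) = (2*D)/(-7 + j) = 2*D/(-7 + j))
q*(-40 + S(4, -4)) = 0*(-40 + 2*(-4)/(-7 + 4)) = 0*(-40 + 2*(-4)/(-3)) = 0*(-40 + 2*(-4)*(-⅓)) = 0*(-40 + 8/3) = 0*(-112/3) = 0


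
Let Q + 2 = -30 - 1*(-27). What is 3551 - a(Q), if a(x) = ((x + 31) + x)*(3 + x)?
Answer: 3593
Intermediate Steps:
Q = -5 (Q = -2 + (-30 - 1*(-27)) = -2 + (-30 + 27) = -2 - 3 = -5)
a(x) = (3 + x)*(31 + 2*x) (a(x) = ((31 + x) + x)*(3 + x) = (31 + 2*x)*(3 + x) = (3 + x)*(31 + 2*x))
3551 - a(Q) = 3551 - (93 + 2*(-5)² + 37*(-5)) = 3551 - (93 + 2*25 - 185) = 3551 - (93 + 50 - 185) = 3551 - 1*(-42) = 3551 + 42 = 3593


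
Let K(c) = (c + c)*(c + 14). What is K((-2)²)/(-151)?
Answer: -144/151 ≈ -0.95364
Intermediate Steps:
K(c) = 2*c*(14 + c) (K(c) = (2*c)*(14 + c) = 2*c*(14 + c))
K((-2)²)/(-151) = (2*(-2)²*(14 + (-2)²))/(-151) = (2*4*(14 + 4))*(-1/151) = (2*4*18)*(-1/151) = 144*(-1/151) = -144/151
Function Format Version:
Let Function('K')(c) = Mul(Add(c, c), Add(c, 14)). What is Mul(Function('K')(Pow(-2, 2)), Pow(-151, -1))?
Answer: Rational(-144, 151) ≈ -0.95364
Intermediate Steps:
Function('K')(c) = Mul(2, c, Add(14, c)) (Function('K')(c) = Mul(Mul(2, c), Add(14, c)) = Mul(2, c, Add(14, c)))
Mul(Function('K')(Pow(-2, 2)), Pow(-151, -1)) = Mul(Mul(2, Pow(-2, 2), Add(14, Pow(-2, 2))), Pow(-151, -1)) = Mul(Mul(2, 4, Add(14, 4)), Rational(-1, 151)) = Mul(Mul(2, 4, 18), Rational(-1, 151)) = Mul(144, Rational(-1, 151)) = Rational(-144, 151)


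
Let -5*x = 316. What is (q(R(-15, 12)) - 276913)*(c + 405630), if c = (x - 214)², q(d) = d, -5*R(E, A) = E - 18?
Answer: -16699873312872/125 ≈ -1.3360e+11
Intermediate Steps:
x = -316/5 (x = -⅕*316 = -316/5 ≈ -63.200)
R(E, A) = 18/5 - E/5 (R(E, A) = -(E - 18)/5 = -(-18 + E)/5 = 18/5 - E/5)
c = 1920996/25 (c = (-316/5 - 214)² = (-1386/5)² = 1920996/25 ≈ 76840.)
(q(R(-15, 12)) - 276913)*(c + 405630) = ((18/5 - ⅕*(-15)) - 276913)*(1920996/25 + 405630) = ((18/5 + 3) - 276913)*(12061746/25) = (33/5 - 276913)*(12061746/25) = -1384532/5*12061746/25 = -16699873312872/125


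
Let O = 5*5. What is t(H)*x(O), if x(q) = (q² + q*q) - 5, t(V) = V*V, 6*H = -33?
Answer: 150645/4 ≈ 37661.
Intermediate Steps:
H = -11/2 (H = (⅙)*(-33) = -11/2 ≈ -5.5000)
t(V) = V²
O = 25
x(q) = -5 + 2*q² (x(q) = (q² + q²) - 5 = 2*q² - 5 = -5 + 2*q²)
t(H)*x(O) = (-11/2)²*(-5 + 2*25²) = 121*(-5 + 2*625)/4 = 121*(-5 + 1250)/4 = (121/4)*1245 = 150645/4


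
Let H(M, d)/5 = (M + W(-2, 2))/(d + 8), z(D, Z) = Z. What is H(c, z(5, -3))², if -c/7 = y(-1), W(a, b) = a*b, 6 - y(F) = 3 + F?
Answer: 1024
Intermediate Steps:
y(F) = 3 - F (y(F) = 6 - (3 + F) = 6 + (-3 - F) = 3 - F)
c = -28 (c = -7*(3 - 1*(-1)) = -7*(3 + 1) = -7*4 = -28)
H(M, d) = 5*(-4 + M)/(8 + d) (H(M, d) = 5*((M - 2*2)/(d + 8)) = 5*((M - 4)/(8 + d)) = 5*((-4 + M)/(8 + d)) = 5*(-4 + M)/(8 + d))
H(c, z(5, -3))² = (5*(-4 - 28)/(8 - 3))² = (5*(-32)/5)² = (5*(⅕)*(-32))² = (-32)² = 1024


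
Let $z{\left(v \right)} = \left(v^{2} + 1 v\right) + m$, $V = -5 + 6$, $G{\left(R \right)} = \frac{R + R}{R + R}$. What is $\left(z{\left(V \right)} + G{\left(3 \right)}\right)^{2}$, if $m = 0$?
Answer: $9$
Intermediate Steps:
$G{\left(R \right)} = 1$ ($G{\left(R \right)} = \frac{2 R}{2 R} = 2 R \frac{1}{2 R} = 1$)
$V = 1$
$z{\left(v \right)} = v + v^{2}$ ($z{\left(v \right)} = \left(v^{2} + 1 v\right) + 0 = \left(v^{2} + v\right) + 0 = \left(v + v^{2}\right) + 0 = v + v^{2}$)
$\left(z{\left(V \right)} + G{\left(3 \right)}\right)^{2} = \left(1 \left(1 + 1\right) + 1\right)^{2} = \left(1 \cdot 2 + 1\right)^{2} = \left(2 + 1\right)^{2} = 3^{2} = 9$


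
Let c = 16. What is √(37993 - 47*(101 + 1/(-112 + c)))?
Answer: √19149978/24 ≈ 182.34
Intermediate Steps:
√(37993 - 47*(101 + 1/(-112 + c))) = √(37993 - 47*(101 + 1/(-112 + 16))) = √(37993 - 47*(101 + 1/(-96))) = √(37993 - 47*(101 - 1/96)) = √(37993 - 47*9695/96) = √(37993 - 455665/96) = √(3191663/96) = √19149978/24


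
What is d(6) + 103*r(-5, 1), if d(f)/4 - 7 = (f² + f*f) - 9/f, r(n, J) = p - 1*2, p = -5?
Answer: -411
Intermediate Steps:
r(n, J) = -7 (r(n, J) = -5 - 1*2 = -5 - 2 = -7)
d(f) = 28 - 36/f + 8*f² (d(f) = 28 + 4*((f² + f*f) - 9/f) = 28 + 4*((f² + f²) - 9/f) = 28 + 4*(2*f² - 9/f) = 28 + 4*(-9/f + 2*f²) = 28 + (-36/f + 8*f²) = 28 - 36/f + 8*f²)
d(6) + 103*r(-5, 1) = (28 - 36/6 + 8*6²) + 103*(-7) = (28 - 36*⅙ + 8*36) - 721 = (28 - 6 + 288) - 721 = 310 - 721 = -411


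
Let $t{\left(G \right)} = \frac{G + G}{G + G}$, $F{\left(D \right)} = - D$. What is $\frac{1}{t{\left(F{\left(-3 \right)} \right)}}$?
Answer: $1$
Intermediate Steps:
$t{\left(G \right)} = 1$ ($t{\left(G \right)} = \frac{2 G}{2 G} = 2 G \frac{1}{2 G} = 1$)
$\frac{1}{t{\left(F{\left(-3 \right)} \right)}} = 1^{-1} = 1$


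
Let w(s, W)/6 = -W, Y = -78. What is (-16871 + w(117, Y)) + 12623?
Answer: -3780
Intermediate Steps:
w(s, W) = -6*W (w(s, W) = 6*(-W) = -6*W)
(-16871 + w(117, Y)) + 12623 = (-16871 - 6*(-78)) + 12623 = (-16871 + 468) + 12623 = -16403 + 12623 = -3780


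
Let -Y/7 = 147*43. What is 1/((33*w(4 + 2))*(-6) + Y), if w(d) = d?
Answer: -1/45435 ≈ -2.2009e-5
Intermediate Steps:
Y = -44247 (Y = -1029*43 = -7*6321 = -44247)
1/((33*w(4 + 2))*(-6) + Y) = 1/((33*(4 + 2))*(-6) - 44247) = 1/((33*6)*(-6) - 44247) = 1/(198*(-6) - 44247) = 1/(-1188 - 44247) = 1/(-45435) = -1/45435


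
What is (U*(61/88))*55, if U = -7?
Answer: -2135/8 ≈ -266.88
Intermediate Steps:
(U*(61/88))*55 = -427/88*55 = -2135/8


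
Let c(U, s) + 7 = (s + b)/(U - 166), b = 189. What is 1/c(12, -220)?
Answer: -154/1047 ≈ -0.14709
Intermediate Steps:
c(U, s) = -7 + (189 + s)/(-166 + U) (c(U, s) = -7 + (s + 189)/(U - 166) = -7 + (189 + s)/(-166 + U))
1/c(12, -220) = 1/((1351 - 220 - 7*12)/(-166 + 12)) = 1/((1351 - 220 - 84)/(-154)) = 1/(-1/154*1047) = 1/(-1047/154) = -154/1047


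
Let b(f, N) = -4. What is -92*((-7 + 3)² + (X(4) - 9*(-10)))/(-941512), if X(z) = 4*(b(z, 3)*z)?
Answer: 483/117689 ≈ 0.0041040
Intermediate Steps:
X(z) = -16*z (X(z) = 4*(-4*z) = -16*z)
-92*((-7 + 3)² + (X(4) - 9*(-10)))/(-941512) = -92*((-7 + 3)² + (-16*4 - 9*(-10)))/(-941512) = -92*((-4)² + (-64 + 90))*(-1/941512) = -92*(16 + 26)*(-1/941512) = -92*42*(-1/941512) = -3864*(-1/941512) = 483/117689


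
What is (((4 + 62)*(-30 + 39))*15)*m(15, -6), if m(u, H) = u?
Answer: 133650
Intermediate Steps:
(((4 + 62)*(-30 + 39))*15)*m(15, -6) = (((4 + 62)*(-30 + 39))*15)*15 = ((66*9)*15)*15 = (594*15)*15 = 8910*15 = 133650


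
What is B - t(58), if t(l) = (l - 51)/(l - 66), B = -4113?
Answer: -32897/8 ≈ -4112.1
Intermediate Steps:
t(l) = (-51 + l)/(-66 + l)
B - t(58) = -4113 - (-51 + 58)/(-66 + 58) = -4113 - 7/(-8) = -4113 - (-1)*7/8 = -4113 - 1*(-7/8) = -4113 + 7/8 = -32897/8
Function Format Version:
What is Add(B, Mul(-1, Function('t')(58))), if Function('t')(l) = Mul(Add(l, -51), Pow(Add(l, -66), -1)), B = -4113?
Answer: Rational(-32897, 8) ≈ -4112.1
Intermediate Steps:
Function('t')(l) = Mul(Pow(Add(-66, l), -1), Add(-51, l)) (Function('t')(l) = Mul(Add(-51, l), Pow(Add(-66, l), -1)) = Mul(Pow(Add(-66, l), -1), Add(-51, l)))
Add(B, Mul(-1, Function('t')(58))) = Add(-4113, Mul(-1, Mul(Pow(Add(-66, 58), -1), Add(-51, 58)))) = Add(-4113, Mul(-1, Mul(Pow(-8, -1), 7))) = Add(-4113, Mul(-1, Mul(Rational(-1, 8), 7))) = Add(-4113, Mul(-1, Rational(-7, 8))) = Add(-4113, Rational(7, 8)) = Rational(-32897, 8)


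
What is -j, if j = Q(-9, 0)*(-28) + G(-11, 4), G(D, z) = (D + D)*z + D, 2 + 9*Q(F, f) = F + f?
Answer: 583/9 ≈ 64.778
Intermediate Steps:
Q(F, f) = -2/9 + F/9 + f/9 (Q(F, f) = -2/9 + (F + f)/9 = -2/9 + (F/9 + f/9) = -2/9 + F/9 + f/9)
G(D, z) = D + 2*D*z (G(D, z) = (2*D)*z + D = 2*D*z + D = D + 2*D*z)
j = -583/9 (j = (-2/9 + (⅑)*(-9) + (⅑)*0)*(-28) - 11*(1 + 2*4) = (-2/9 - 1 + 0)*(-28) - 11*(1 + 8) = -11/9*(-28) - 11*9 = 308/9 - 99 = -583/9 ≈ -64.778)
-j = -1*(-583/9) = 583/9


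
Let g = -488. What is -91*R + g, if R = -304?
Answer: 27176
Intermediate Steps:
-91*R + g = -91*(-304) - 488 = 27664 - 488 = 27176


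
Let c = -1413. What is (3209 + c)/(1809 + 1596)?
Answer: 1796/3405 ≈ 0.52746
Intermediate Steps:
(3209 + c)/(1809 + 1596) = (3209 - 1413)/(1809 + 1596) = 1796/3405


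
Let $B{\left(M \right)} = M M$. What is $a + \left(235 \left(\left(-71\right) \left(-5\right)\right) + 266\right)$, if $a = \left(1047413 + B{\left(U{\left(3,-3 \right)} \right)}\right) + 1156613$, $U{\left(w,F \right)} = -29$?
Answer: $2288558$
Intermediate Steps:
$B{\left(M \right)} = M^{2}$
$a = 2204867$ ($a = \left(1047413 + \left(-29\right)^{2}\right) + 1156613 = \left(1047413 + 841\right) + 1156613 = 1048254 + 1156613 = 2204867$)
$a + \left(235 \left(\left(-71\right) \left(-5\right)\right) + 266\right) = 2204867 + \left(235 \left(\left(-71\right) \left(-5\right)\right) + 266\right) = 2204867 + \left(235 \cdot 355 + 266\right) = 2204867 + \left(83425 + 266\right) = 2204867 + 83691 = 2288558$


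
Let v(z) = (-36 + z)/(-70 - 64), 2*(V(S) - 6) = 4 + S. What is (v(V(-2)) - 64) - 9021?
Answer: -1217361/134 ≈ -9084.8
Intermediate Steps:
V(S) = 8 + S/2 (V(S) = 6 + (4 + S)/2 = 6 + (2 + S/2) = 8 + S/2)
v(z) = 18/67 - z/134 (v(z) = (-36 + z)/(-134) = (-36 + z)*(-1/134) = 18/67 - z/134)
(v(V(-2)) - 64) - 9021 = ((18/67 - (8 + (½)*(-2))/134) - 64) - 9021 = ((18/67 - (8 - 1)/134) - 64) - 9021 = ((18/67 - 1/134*7) - 64) - 9021 = ((18/67 - 7/134) - 64) - 9021 = (29/134 - 64) - 9021 = -8547/134 - 9021 = -1217361/134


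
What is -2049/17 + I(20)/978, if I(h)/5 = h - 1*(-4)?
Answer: -333647/2771 ≈ -120.41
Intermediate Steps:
I(h) = 20 + 5*h (I(h) = 5*(h - 1*(-4)) = 5*(h + 4) = 5*(4 + h) = 20 + 5*h)
-2049/17 + I(20)/978 = -2049/17 + (20 + 5*20)/978 = -2049*1/17 + (20 + 100)*(1/978) = -2049/17 + 120*(1/978) = -2049/17 + 20/163 = -333647/2771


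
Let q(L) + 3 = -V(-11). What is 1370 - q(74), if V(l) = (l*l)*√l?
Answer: 1373 + 121*I*√11 ≈ 1373.0 + 401.31*I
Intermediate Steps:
V(l) = l^(5/2) (V(l) = l²*√l = l^(5/2))
q(L) = -3 - 121*I*√11 (q(L) = -3 - (-11)^(5/2) = -3 - 121*I*√11)
1370 - q(74) = 1370 - (-3 - 121*I*√11) = 1370 + (3 + 121*I*√11) = 1373 + 121*I*√11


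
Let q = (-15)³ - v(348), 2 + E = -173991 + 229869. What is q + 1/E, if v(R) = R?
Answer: -208026347/55876 ≈ -3723.0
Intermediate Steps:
E = 55876 (E = -2 + (-173991 + 229869) = -2 + 55878 = 55876)
q = -3723 (q = (-15)³ - 1*348 = -3375 - 348 = -3723)
q + 1/E = -3723 + 1/55876 = -208026347/55876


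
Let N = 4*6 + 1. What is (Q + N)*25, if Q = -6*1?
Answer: 475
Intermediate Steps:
Q = -6
N = 25 (N = 24 + 1 = 25)
(Q + N)*25 = (-6 + 25)*25 = 19*25 = 475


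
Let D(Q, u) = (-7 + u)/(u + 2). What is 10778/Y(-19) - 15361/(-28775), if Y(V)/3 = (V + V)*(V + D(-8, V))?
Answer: 2896210444/487131975 ≈ 5.9454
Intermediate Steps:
D(Q, u) = (-7 + u)/(2 + u)
Y(V) = 6*V*(V + (-7 + V)/(2 + V)) (Y(V) = 3*((V + V)*(V + (-7 + V)/(2 + V))) = 3*((2*V)*(V + (-7 + V)/(2 + V))) = 3*(2*V*(V + (-7 + V)/(2 + V))) = 6*V*(V + (-7 + V)/(2 + V)))
10778/Y(-19) - 15361/(-28775) = 10778/((6*(-19)*(-7 - 19 - 19*(2 - 19))/(2 - 19))) - 15361/(-28775) = 10778/((6*(-19)*(-7 - 19 - 19*(-17))/(-17))) - 15361*(-1/28775) = 10778/((6*(-19)*(-1/17)*(-7 - 19 + 323))) + 15361/28775 = 10778/((6*(-19)*(-1/17)*297)) + 15361/28775 = 10778/(33858/17) + 15361/28775 = 10778*(17/33858) + 15361/28775 = 91613/16929 + 15361/28775 = 2896210444/487131975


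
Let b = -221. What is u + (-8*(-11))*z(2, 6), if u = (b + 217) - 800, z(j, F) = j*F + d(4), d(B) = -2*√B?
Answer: -100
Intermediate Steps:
z(j, F) = -4 + F*j (z(j, F) = j*F - 2*√4 = F*j - 2*2 = F*j - 4 = -4 + F*j)
u = -804 (u = (-221 + 217) - 800 = -4 - 800 = -804)
u + (-8*(-11))*z(2, 6) = -804 + (-8*(-11))*(-4 + 6*2) = -804 + 88*(-4 + 12) = -804 + 88*8 = -804 + 704 = -100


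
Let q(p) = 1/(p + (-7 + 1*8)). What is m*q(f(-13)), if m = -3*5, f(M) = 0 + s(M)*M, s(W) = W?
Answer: -3/34 ≈ -0.088235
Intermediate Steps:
f(M) = M² (f(M) = 0 + M*M = 0 + M² = M²)
m = -15
q(p) = 1/(1 + p) (q(p) = 1/(p + (-7 + 8)) = 1/(p + 1) = 1/(1 + p))
m*q(f(-13)) = -15/(1 + (-13)²) = -15/(1 + 169) = -15/170 = -15*1/170 = -3/34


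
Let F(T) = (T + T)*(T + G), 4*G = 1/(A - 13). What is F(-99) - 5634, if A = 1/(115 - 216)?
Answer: 4079767/292 ≈ 13972.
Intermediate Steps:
A = -1/101 (A = 1/(-101) = -1/101 ≈ -0.0099010)
G = -101/5256 (G = 1/(4*(-1/101 - 13)) = 1/(4*(-1314/101)) = (1/4)*(-101/1314) = -101/5256 ≈ -0.019216)
F(T) = 2*T*(-101/5256 + T) (F(T) = (T + T)*(T - 101/5256) = (2*T)*(-101/5256 + T) = 2*T*(-101/5256 + T))
F(-99) - 5634 = (1/2628)*(-99)*(-101 + 5256*(-99)) - 5634 = (1/2628)*(-99)*(-101 - 520344) - 5634 = (1/2628)*(-99)*(-520445) - 5634 = 5724895/292 - 5634 = 4079767/292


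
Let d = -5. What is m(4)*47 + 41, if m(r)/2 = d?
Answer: -429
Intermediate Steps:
m(r) = -10 (m(r) = 2*(-5) = -10)
m(4)*47 + 41 = -10*47 + 41 = -470 + 41 = -429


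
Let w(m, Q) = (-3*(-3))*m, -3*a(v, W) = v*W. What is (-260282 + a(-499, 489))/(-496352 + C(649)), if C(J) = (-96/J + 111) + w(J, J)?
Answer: 116135305/318269696 ≈ 0.36490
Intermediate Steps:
a(v, W) = -W*v/3 (a(v, W) = -v*W/3 = -W*v/3)
w(m, Q) = 9*m
C(J) = 111 - 96/J + 9*J (C(J) = (-96/J + 111) + 9*J = (111 - 96/J) + 9*J = 111 - 96/J + 9*J)
(-260282 + a(-499, 489))/(-496352 + C(649)) = (-260282 - ⅓*489*(-499))/(-496352 + (111 - 96/649 + 9*649)) = (-260282 + 81337)/(-496352 + (111 - 96*1/649 + 5841)) = -178945/(-496352 + (111 - 96/649 + 5841)) = -178945/(-496352 + 3862752/649) = -178945/(-318269696/649) = -178945*(-649/318269696) = 116135305/318269696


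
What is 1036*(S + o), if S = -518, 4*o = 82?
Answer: -515410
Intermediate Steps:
o = 41/2 (o = (¼)*82 = 41/2 ≈ 20.500)
1036*(S + o) = 1036*(-518 + 41/2) = 1036*(-995/2) = -515410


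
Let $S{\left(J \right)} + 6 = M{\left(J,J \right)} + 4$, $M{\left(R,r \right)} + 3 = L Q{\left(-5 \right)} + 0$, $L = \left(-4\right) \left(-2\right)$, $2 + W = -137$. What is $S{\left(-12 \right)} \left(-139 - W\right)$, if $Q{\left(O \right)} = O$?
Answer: $0$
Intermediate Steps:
$W = -139$ ($W = -2 - 137 = -139$)
$L = 8$
$M{\left(R,r \right)} = -43$ ($M{\left(R,r \right)} = -3 + \left(8 \left(-5\right) + 0\right) = -3 + \left(-40 + 0\right) = -3 - 40 = -43$)
$S{\left(J \right)} = -45$ ($S{\left(J \right)} = -6 + \left(-43 + 4\right) = -6 - 39 = -45$)
$S{\left(-12 \right)} \left(-139 - W\right) = - 45 \left(-139 - -139\right) = - 45 \left(-139 + 139\right) = \left(-45\right) 0 = 0$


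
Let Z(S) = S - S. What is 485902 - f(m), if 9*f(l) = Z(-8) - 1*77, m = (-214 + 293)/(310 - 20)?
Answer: 4373195/9 ≈ 4.8591e+5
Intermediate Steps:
Z(S) = 0
m = 79/290 ≈ 0.27241
f(l) = -77/9 (f(l) = (0 - 1*77)/9 = (0 - 77)/9 = (⅑)*(-77) = -77/9)
485902 - f(m) = 485902 - 1*(-77/9) = 485902 + 77/9 = 4373195/9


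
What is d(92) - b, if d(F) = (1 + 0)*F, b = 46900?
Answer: -46808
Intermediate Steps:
d(F) = F (d(F) = 1*F = F)
d(92) - b = 92 - 1*46900 = 92 - 46900 = -46808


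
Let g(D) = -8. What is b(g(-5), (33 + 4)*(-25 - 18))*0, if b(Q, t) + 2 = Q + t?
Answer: 0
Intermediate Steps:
b(Q, t) = -2 + Q + t (b(Q, t) = -2 + (Q + t) = -2 + Q + t)
b(g(-5), (33 + 4)*(-25 - 18))*0 = (-2 - 8 + (33 + 4)*(-25 - 18))*0 = (-2 - 8 + 37*(-43))*0 = (-2 - 8 - 1591)*0 = -1601*0 = 0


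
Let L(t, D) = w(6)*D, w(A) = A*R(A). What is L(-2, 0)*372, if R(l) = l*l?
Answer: 0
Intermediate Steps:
R(l) = l**2
w(A) = A**3 (w(A) = A*A**2 = A**3)
L(t, D) = 216*D (L(t, D) = 6**3*D = 216*D)
L(-2, 0)*372 = (216*0)*372 = 0*372 = 0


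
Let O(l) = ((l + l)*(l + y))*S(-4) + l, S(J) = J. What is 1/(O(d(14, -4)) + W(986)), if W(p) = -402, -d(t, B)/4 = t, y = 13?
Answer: -1/19722 ≈ -5.0705e-5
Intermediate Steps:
d(t, B) = -4*t
O(l) = l - 8*l*(13 + l) (O(l) = ((l + l)*(l + 13))*(-4) + l = ((2*l)*(13 + l))*(-4) + l = (2*l*(13 + l))*(-4) + l = -8*l*(13 + l) + l = l - 8*l*(13 + l))
1/(O(d(14, -4)) + W(986)) = 1/((-4*14)*(-103 - (-32)*14) - 402) = 1/(-56*(-103 - 8*(-56)) - 402) = 1/(-56*(-103 + 448) - 402) = 1/(-56*345 - 402) = 1/(-19320 - 402) = 1/(-19722) = -1/19722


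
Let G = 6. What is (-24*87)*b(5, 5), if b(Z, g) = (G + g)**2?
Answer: -252648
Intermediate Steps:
b(Z, g) = (6 + g)**2
(-24*87)*b(5, 5) = (-24*87)*(6 + 5)**2 = -2088*11**2 = -2088*121 = -252648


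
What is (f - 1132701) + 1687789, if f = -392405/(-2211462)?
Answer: 1227556411061/2211462 ≈ 5.5509e+5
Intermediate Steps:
f = 392405/2211462 (f = -392405*(-1/2211462) = 392405/2211462 ≈ 0.17744)
(f - 1132701) + 1687789 = (392405/2211462 - 1132701) + 1687789 = -2504924826457/2211462 + 1687789 = 1227556411061/2211462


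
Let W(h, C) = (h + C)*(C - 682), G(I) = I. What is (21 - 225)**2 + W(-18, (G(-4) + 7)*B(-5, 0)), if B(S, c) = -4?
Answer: 62436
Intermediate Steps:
W(h, C) = (-682 + C)*(C + h) (W(h, C) = (C + h)*(-682 + C) = (-682 + C)*(C + h))
(21 - 225)**2 + W(-18, (G(-4) + 7)*B(-5, 0)) = (21 - 225)**2 + (((-4 + 7)*(-4))**2 - 682*(-4 + 7)*(-4) - 682*(-18) + ((-4 + 7)*(-4))*(-18)) = (-204)**2 + ((3*(-4))**2 - 2046*(-4) + 12276 + (3*(-4))*(-18)) = 41616 + ((-12)**2 - 682*(-12) + 12276 - 12*(-18)) = 41616 + (144 + 8184 + 12276 + 216) = 41616 + 20820 = 62436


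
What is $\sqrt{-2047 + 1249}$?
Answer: $i \sqrt{798} \approx 28.249 i$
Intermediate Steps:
$\sqrt{-2047 + 1249} = \sqrt{-798} = i \sqrt{798}$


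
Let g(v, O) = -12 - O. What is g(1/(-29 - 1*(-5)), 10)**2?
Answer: 484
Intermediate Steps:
g(1/(-29 - 1*(-5)), 10)**2 = (-12 - 1*10)**2 = (-12 - 10)**2 = (-22)**2 = 484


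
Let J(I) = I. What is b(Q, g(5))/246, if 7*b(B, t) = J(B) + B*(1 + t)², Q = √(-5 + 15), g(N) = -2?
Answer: √10/861 ≈ 0.0036728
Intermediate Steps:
Q = √10 ≈ 3.1623
b(B, t) = B/7 + B*(1 + t)²/7 (b(B, t) = (B + B*(1 + t)²)/7 = B/7 + B*(1 + t)²/7)
b(Q, g(5))/246 = (√10*(1 + (1 - 2)²)/7)/246 = (√10*(1 + (-1)²)/7)*(1/246) = (√10*(1 + 1)/7)*(1/246) = ((⅐)*√10*2)*(1/246) = (2*√10/7)*(1/246) = √10/861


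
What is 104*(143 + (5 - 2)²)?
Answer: 15808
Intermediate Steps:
104*(143 + (5 - 2)²) = 104*(143 + 3²) = 104*(143 + 9) = 104*152 = 15808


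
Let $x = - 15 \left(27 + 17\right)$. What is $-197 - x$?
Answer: $463$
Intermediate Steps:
$x = -660$ ($x = \left(-15\right) 44 = -660$)
$-197 - x = -197 - -660 = -197 + 660 = 463$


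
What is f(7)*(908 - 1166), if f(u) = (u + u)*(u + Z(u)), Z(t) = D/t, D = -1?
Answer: -24768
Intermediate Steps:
Z(t) = -1/t
f(u) = 2*u*(u - 1/u) (f(u) = (u + u)*(u - 1/u) = (2*u)*(u - 1/u) = 2*u*(u - 1/u))
f(7)*(908 - 1166) = (-2 + 2*7²)*(908 - 1166) = (-2 + 2*49)*(-258) = (-2 + 98)*(-258) = 96*(-258) = -24768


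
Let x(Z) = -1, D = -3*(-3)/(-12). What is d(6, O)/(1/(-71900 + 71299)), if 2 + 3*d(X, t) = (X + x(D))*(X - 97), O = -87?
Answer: 274657/3 ≈ 91552.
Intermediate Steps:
D = -3/4 (D = 9*(-1/12) = -3/4 ≈ -0.75000)
d(X, t) = -2/3 + (-1 + X)*(-97 + X)/3 (d(X, t) = -2/3 + ((X - 1)*(X - 97))/3 = -2/3 + ((-1 + X)*(-97 + X))/3 = -2/3 + (-1 + X)*(-97 + X)/3)
d(6, O)/(1/(-71900 + 71299)) = (95/3 - 98/3*6 + (1/3)*6**2)/(1/(-71900 + 71299)) = (95/3 - 196 + (1/3)*36)/(1/(-601)) = (95/3 - 196 + 12)/(-1/601) = -457/3*(-601) = 274657/3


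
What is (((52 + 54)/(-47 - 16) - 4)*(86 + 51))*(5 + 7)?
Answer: -196184/21 ≈ -9342.1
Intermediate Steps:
(((52 + 54)/(-47 - 16) - 4)*(86 + 51))*(5 + 7) = ((106/(-63) - 4)*137)*12 = ((106*(-1/63) - 4)*137)*12 = ((-106/63 - 4)*137)*12 = -358/63*137*12 = -49046/63*12 = -196184/21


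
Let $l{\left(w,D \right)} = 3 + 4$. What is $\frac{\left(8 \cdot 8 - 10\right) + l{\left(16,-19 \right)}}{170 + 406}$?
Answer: $\frac{61}{576} \approx 0.1059$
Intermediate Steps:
$l{\left(w,D \right)} = 7$
$\frac{\left(8 \cdot 8 - 10\right) + l{\left(16,-19 \right)}}{170 + 406} = \frac{\left(8 \cdot 8 - 10\right) + 7}{170 + 406} = \frac{\left(64 - 10\right) + 7}{576} = \left(54 + 7\right) \frac{1}{576} = 61 \cdot \frac{1}{576} = \frac{61}{576}$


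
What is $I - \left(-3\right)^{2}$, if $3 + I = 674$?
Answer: $662$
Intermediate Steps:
$I = 671$ ($I = -3 + 674 = 671$)
$I - \left(-3\right)^{2} = 671 - \left(-3\right)^{2} = 671 - 9 = 662$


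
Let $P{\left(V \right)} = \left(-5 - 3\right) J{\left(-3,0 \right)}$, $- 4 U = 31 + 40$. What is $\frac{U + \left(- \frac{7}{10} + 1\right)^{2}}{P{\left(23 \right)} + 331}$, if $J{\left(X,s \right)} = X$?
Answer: $- \frac{883}{17750} \approx -0.049746$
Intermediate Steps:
$U = - \frac{71}{4}$ ($U = - \frac{31 + 40}{4} = \left(- \frac{1}{4}\right) 71 = - \frac{71}{4} \approx -17.75$)
$P{\left(V \right)} = 24$ ($P{\left(V \right)} = \left(-5 - 3\right) \left(-3\right) = \left(-8\right) \left(-3\right) = 24$)
$\frac{U + \left(- \frac{7}{10} + 1\right)^{2}}{P{\left(23 \right)} + 331} = \frac{- \frac{71}{4} + \left(- \frac{7}{10} + 1\right)^{2}}{24 + 331} = \frac{- \frac{71}{4} + \left(\left(-7\right) \frac{1}{10} + 1\right)^{2}}{355} = \left(- \frac{71}{4} + \left(- \frac{7}{10} + 1\right)^{2}\right) \frac{1}{355} = \left(- \frac{71}{4} + \left(\frac{3}{10}\right)^{2}\right) \frac{1}{355} = \left(- \frac{71}{4} + \frac{9}{100}\right) \frac{1}{355} = \left(- \frac{883}{50}\right) \frac{1}{355} = - \frac{883}{17750}$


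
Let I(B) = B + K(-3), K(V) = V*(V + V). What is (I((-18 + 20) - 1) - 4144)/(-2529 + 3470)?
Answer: -4125/941 ≈ -4.3836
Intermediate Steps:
K(V) = 2*V² (K(V) = V*(2*V) = 2*V²)
I(B) = 18 + B (I(B) = B + 2*(-3)² = B + 2*9 = B + 18 = 18 + B)
(I((-18 + 20) - 1) - 4144)/(-2529 + 3470) = ((18 + ((-18 + 20) - 1)) - 4144)/(-2529 + 3470) = ((18 + (2 - 1)) - 4144)/941 = ((18 + 1) - 4144)*(1/941) = (19 - 4144)*(1/941) = -4125*1/941 = -4125/941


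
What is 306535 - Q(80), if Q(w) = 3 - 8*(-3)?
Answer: 306508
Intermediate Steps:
Q(w) = 27 (Q(w) = 3 + 24 = 27)
306535 - Q(80) = 306535 - 1*27 = 306535 - 27 = 306508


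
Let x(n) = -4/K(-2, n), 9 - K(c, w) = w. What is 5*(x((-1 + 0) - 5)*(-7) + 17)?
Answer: 283/3 ≈ 94.333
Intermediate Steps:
K(c, w) = 9 - w
x(n) = -4/(9 - n)
5*(x((-1 + 0) - 5)*(-7) + 17) = 5*((4/(-9 + ((-1 + 0) - 5)))*(-7) + 17) = 5*((4/(-9 + (-1 - 5)))*(-7) + 17) = 5*((4/(-9 - 6))*(-7) + 17) = 5*((4/(-15))*(-7) + 17) = 5*((4*(-1/15))*(-7) + 17) = 5*(-4/15*(-7) + 17) = 5*(28/15 + 17) = 5*(283/15) = 283/3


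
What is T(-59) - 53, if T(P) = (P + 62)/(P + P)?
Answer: -6257/118 ≈ -53.025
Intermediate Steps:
T(P) = (62 + P)/(2*P) (T(P) = (62 + P)/((2*P)) = (62 + P)*(1/(2*P)) = (62 + P)/(2*P))
T(-59) - 53 = (½)*(62 - 59)/(-59) - 53 = (½)*(-1/59)*3 - 53 = -3/118 - 53 = -6257/118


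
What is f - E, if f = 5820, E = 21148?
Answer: -15328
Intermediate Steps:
f - E = 5820 - 1*21148 = 5820 - 21148 = -15328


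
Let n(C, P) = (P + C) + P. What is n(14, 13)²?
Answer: 1600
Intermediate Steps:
n(C, P) = C + 2*P (n(C, P) = (C + P) + P = C + 2*P)
n(14, 13)² = (14 + 2*13)² = (14 + 26)² = 40² = 1600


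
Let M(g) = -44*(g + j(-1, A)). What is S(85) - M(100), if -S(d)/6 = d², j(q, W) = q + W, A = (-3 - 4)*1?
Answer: -39302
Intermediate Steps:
A = -7 (A = -7*1 = -7)
j(q, W) = W + q
M(g) = 352 - 44*g (M(g) = -44*(g + (-7 - 1)) = -44*(g - 8) = -44*(-8 + g) = 352 - 44*g)
S(d) = -6*d²
S(85) - M(100) = -6*85² - (352 - 44*100) = -6*7225 - (352 - 4400) = -43350 - 1*(-4048) = -43350 + 4048 = -39302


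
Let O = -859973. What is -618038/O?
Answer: 618038/859973 ≈ 0.71867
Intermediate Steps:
-618038/O = -618038/(-859973) = -618038*(-1/859973) = 618038/859973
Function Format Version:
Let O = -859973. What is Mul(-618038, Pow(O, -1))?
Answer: Rational(618038, 859973) ≈ 0.71867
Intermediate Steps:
Mul(-618038, Pow(O, -1)) = Mul(-618038, Pow(-859973, -1)) = Mul(-618038, Rational(-1, 859973)) = Rational(618038, 859973)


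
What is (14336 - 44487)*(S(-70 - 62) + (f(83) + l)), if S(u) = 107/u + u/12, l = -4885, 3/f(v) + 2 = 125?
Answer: 72640356587/492 ≈ 1.4764e+8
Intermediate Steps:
f(v) = 1/41 (f(v) = 3/(-2 + 125) = 3/123 = 3*(1/123) = 1/41)
S(u) = 107/u + u/12 (S(u) = 107/u + u*(1/12) = 107/u + u/12)
(14336 - 44487)*(S(-70 - 62) + (f(83) + l)) = (14336 - 44487)*((107/(-70 - 62) + (-70 - 62)/12) + (1/41 - 4885)) = -30151*((107/(-132) + (1/12)*(-132)) - 200284/41) = -30151*((107*(-1/132) - 11) - 200284/41) = -30151*((-107/132 - 11) - 200284/41) = -30151*(-1559/132 - 200284/41) = -30151*(-26501407/5412) = 72640356587/492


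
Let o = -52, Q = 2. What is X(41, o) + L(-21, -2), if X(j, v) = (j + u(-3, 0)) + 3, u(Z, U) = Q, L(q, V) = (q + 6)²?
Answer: 271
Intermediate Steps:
L(q, V) = (6 + q)²
u(Z, U) = 2
X(j, v) = 5 + j (X(j, v) = (j + 2) + 3 = (2 + j) + 3 = 5 + j)
X(41, o) + L(-21, -2) = (5 + 41) + (6 - 21)² = 46 + (-15)² = 46 + 225 = 271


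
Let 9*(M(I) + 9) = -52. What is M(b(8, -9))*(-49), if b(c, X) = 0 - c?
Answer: 6517/9 ≈ 724.11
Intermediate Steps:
b(c, X) = -c
M(I) = -133/9 (M(I) = -9 + (1/9)*(-52) = -9 - 52/9 = -133/9)
M(b(8, -9))*(-49) = -133/9*(-49) = 6517/9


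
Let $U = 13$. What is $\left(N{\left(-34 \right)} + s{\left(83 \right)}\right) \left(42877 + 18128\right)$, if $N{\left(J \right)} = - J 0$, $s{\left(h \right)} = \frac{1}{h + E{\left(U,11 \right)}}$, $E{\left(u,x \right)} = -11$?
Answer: $\frac{20335}{24} \approx 847.29$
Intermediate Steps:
$s{\left(h \right)} = \frac{1}{-11 + h}$ ($s{\left(h \right)} = \frac{1}{h - 11} = \frac{1}{-11 + h}$)
$N{\left(J \right)} = 0$
$\left(N{\left(-34 \right)} + s{\left(83 \right)}\right) \left(42877 + 18128\right) = \left(0 + \frac{1}{-11 + 83}\right) \left(42877 + 18128\right) = \left(0 + \frac{1}{72}\right) 61005 = \frac{1}{72} \cdot 61005 = \frac{20335}{24}$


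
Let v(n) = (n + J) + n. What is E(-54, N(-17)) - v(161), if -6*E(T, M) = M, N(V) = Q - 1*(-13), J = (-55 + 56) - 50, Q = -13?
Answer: -273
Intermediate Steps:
J = -49 (J = 1 - 50 = -49)
N(V) = 0 (N(V) = -13 - 1*(-13) = -13 + 13 = 0)
E(T, M) = -M/6
v(n) = -49 + 2*n (v(n) = (n - 49) + n = (-49 + n) + n = -49 + 2*n)
E(-54, N(-17)) - v(161) = -1/6*0 - (-49 + 2*161) = 0 - (-49 + 322) = 0 - 1*273 = 0 - 273 = -273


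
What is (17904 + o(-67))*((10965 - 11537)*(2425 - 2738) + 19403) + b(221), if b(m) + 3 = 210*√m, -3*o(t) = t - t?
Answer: 3552851853 + 210*√221 ≈ 3.5529e+9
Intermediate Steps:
o(t) = 0 (o(t) = -(t - t)/3 = -⅓*0 = 0)
b(m) = -3 + 210*√m
(17904 + o(-67))*((10965 - 11537)*(2425 - 2738) + 19403) + b(221) = (17904 + 0)*((10965 - 11537)*(2425 - 2738) + 19403) + (-3 + 210*√221) = 17904*(-572*(-313) + 19403) + (-3 + 210*√221) = 17904*(179036 + 19403) + (-3 + 210*√221) = 17904*198439 + (-3 + 210*√221) = 3552851856 + (-3 + 210*√221) = 3552851853 + 210*√221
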